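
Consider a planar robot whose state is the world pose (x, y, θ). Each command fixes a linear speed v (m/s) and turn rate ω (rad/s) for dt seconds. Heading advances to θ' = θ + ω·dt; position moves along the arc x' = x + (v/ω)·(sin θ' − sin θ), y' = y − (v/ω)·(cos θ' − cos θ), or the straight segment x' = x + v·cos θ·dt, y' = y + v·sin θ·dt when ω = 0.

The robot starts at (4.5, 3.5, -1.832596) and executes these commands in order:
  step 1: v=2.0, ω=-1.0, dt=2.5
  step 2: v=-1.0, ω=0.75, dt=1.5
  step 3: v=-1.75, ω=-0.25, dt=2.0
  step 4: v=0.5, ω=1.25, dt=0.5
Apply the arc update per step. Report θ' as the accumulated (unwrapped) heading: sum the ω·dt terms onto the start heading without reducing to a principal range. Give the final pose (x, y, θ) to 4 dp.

step 1: θ'=-4.3326 (R=-2.0000) → pose (0.7107, 3.2762, -4.3326)
step 2: θ'=-3.2076 (R=-1.3333) → pose (1.8610, 2.4401, -3.2076)
step 3: θ'=-3.7076 (R=7.0000) → pose (5.1532, 1.3637, -3.7076)
step 4: θ'=-3.0826 (R=0.4000) → pose (4.9151, 1.4253, -3.0826)

(4.9151, 1.4253, -3.0826)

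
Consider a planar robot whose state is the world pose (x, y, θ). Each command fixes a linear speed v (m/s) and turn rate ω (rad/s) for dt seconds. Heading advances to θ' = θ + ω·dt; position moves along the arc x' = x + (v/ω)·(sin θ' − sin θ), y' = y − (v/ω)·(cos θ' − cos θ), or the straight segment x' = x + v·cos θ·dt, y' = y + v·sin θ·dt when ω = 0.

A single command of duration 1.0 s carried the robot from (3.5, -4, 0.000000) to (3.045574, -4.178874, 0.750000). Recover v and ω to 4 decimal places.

v = -0.5000, ω = 0.7500

Δθ = 0.750000 − 0.000000 = 0.750000
ω = Δθ/dt = 0.750000/1.0 = 0.7500
R = Δx/(sin θ' − sin θ) = -0.6667
v = R·ω = -0.6667·0.7500 = -0.5000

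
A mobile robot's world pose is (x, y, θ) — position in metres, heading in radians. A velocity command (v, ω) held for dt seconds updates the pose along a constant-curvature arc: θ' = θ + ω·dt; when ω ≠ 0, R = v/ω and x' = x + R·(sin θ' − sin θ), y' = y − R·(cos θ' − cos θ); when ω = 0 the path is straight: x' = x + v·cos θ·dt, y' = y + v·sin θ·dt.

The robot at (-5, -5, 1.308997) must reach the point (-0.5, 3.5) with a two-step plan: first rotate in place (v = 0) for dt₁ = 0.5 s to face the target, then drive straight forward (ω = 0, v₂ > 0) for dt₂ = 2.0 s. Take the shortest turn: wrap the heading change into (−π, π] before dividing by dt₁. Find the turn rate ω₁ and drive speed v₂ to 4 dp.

ω₁ = -0.4502, v₂ = 4.8088

heading to target = atan2(3.5−-5, -0.5−-5) = 1.0839
Δθ = wrap(1.0839 − 1.3090) = -0.2251; ω₁ = Δθ/dt₁ = -0.4502
distance = √((-0.5−-5)² + (3.5−-5)²) = 9.6177; v₂ = distance/dt₂ = 4.8088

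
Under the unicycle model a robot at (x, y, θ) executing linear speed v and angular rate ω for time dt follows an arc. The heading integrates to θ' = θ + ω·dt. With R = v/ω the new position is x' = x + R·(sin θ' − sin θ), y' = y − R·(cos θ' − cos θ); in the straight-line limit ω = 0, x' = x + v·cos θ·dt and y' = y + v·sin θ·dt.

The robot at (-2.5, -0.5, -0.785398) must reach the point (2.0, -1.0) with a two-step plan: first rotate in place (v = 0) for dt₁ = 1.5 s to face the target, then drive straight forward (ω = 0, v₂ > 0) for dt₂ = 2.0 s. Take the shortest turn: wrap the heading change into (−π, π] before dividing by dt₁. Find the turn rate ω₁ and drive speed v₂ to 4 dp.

heading to target = atan2(-1−-0.5, 2−-2.5) = -0.1107
Δθ = wrap(-0.1107 − -0.7854) = 0.6747; ω₁ = Δθ/dt₁ = 0.4498
distance = √((2−-2.5)² + (-1−-0.5)²) = 4.5277; v₂ = distance/dt₂ = 2.2638

ω₁ = 0.4498, v₂ = 2.2638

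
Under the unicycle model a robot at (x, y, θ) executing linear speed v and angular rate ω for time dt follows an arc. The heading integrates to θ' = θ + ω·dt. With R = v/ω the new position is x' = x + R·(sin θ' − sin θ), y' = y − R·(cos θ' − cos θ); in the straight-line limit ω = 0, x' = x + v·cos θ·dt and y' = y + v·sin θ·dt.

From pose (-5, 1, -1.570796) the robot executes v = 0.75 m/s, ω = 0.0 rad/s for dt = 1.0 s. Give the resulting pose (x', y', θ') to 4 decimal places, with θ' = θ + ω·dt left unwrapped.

θ' = -1.5708 + 0.0·1.0 = -1.5708
ω = 0 → straight: x' = -5 + 0.75·cos(-1.5708)·1.0 = -5.0000
y' = 1 + 0.75·sin(-1.5708)·1.0 = 0.2500

(-5.0000, 0.2500, -1.5708)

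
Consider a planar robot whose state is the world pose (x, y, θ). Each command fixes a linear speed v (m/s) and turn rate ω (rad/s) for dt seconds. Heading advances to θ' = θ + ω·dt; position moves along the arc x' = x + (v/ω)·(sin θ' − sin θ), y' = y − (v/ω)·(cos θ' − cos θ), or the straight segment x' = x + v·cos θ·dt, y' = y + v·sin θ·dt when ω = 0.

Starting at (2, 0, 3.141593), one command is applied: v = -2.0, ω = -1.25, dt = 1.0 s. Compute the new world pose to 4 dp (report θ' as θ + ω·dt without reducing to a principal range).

(3.5184, -1.0955, 1.8916)

θ' = 3.1416 + -1.25·1.0 = 1.8916
R = v/ω = -2.0/-1.25 = 1.6000
x' = 2 + 1.6000·(sin 1.8916 − sin 3.1416) = 3.5184
y' = 0 − 1.6000·(cos 1.8916 − cos 3.1416) = -1.0955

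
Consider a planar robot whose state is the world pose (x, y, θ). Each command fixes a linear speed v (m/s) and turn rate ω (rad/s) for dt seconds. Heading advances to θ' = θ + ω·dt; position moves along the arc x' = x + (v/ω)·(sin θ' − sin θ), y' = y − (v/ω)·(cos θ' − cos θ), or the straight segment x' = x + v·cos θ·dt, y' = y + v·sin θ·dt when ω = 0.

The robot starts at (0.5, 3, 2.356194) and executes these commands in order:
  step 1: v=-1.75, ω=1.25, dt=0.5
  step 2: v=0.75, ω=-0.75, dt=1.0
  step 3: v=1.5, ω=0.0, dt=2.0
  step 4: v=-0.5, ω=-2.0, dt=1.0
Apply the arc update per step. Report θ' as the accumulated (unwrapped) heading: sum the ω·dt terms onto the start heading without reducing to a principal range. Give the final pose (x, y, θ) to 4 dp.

step 1: θ'=2.9812 (R=-1.4000) → pose (1.2664, 2.6079, 2.9812)
step 2: θ'=2.2312 (R=-1.0000) → pose (0.6363, 2.9817, 2.2312)
step 3: θ'=2.2312 (straight) → pose (-1.2040, 5.3509, 2.2312)
step 4: θ'=0.2312 (R=0.2500) → pose (-1.3441, 4.9542, 0.2312)

(-1.3441, 4.9542, 0.2312)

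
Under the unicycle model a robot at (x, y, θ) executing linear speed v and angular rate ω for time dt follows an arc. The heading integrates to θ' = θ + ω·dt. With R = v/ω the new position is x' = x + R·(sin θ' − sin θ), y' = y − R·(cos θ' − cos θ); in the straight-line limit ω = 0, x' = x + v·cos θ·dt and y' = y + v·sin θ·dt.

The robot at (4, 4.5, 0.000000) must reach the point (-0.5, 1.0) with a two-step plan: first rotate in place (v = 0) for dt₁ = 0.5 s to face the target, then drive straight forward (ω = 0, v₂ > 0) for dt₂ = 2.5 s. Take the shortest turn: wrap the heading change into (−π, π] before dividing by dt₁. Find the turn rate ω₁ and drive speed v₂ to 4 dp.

ω₁ = -4.9611, v₂ = 2.2804

heading to target = atan2(1−4.5, -0.5−4) = -2.4805
Δθ = wrap(-2.4805 − 0.0000) = -2.4805; ω₁ = Δθ/dt₁ = -4.9611
distance = √((-0.5−4)² + (1−4.5)²) = 5.7009; v₂ = distance/dt₂ = 2.2804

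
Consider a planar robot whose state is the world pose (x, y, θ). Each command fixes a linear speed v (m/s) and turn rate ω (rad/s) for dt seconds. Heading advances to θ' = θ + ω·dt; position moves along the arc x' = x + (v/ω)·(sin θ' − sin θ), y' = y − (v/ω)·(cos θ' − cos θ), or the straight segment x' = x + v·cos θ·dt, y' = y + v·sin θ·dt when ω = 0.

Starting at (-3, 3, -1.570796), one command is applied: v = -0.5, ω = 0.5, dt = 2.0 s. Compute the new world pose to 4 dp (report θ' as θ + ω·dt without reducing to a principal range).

(-3.4597, 3.8415, -0.5708)

θ' = -1.5708 + 0.5·2.0 = -0.5708
R = v/ω = -0.5/0.5 = -1.0000
x' = -3 + -1.0000·(sin -0.5708 − sin -1.5708) = -3.4597
y' = 3 − -1.0000·(cos -0.5708 − cos -1.5708) = 3.8415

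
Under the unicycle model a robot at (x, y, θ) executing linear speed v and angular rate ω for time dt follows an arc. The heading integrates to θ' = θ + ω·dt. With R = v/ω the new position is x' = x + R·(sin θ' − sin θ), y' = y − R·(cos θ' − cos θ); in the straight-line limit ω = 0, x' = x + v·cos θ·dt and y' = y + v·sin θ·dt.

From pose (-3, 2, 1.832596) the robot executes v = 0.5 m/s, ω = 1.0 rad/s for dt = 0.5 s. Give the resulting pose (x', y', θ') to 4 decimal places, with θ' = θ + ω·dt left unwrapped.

(-3.1212, 2.2157, 2.3326)

θ' = 1.8326 + 1.0·0.5 = 2.3326
R = v/ω = 0.5/1.0 = 0.5000
x' = -3 + 0.5000·(sin 2.3326 − sin 1.8326) = -3.1212
y' = 2 − 0.5000·(cos 2.3326 − cos 1.8326) = 2.2157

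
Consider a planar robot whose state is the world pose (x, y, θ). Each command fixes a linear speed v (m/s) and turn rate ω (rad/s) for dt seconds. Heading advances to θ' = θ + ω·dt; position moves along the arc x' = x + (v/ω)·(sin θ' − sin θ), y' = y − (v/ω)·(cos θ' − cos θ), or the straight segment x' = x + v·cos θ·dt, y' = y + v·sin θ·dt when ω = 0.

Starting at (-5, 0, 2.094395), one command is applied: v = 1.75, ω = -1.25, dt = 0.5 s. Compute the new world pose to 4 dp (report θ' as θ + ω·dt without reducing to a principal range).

(-5.1804, 0.8417, 1.4694)

θ' = 2.0944 + -1.25·0.5 = 1.4694
R = v/ω = 1.75/-1.25 = -1.4000
x' = -5 + -1.4000·(sin 1.4694 − sin 2.0944) = -5.1804
y' = 0 − -1.4000·(cos 1.4694 − cos 2.0944) = 0.8417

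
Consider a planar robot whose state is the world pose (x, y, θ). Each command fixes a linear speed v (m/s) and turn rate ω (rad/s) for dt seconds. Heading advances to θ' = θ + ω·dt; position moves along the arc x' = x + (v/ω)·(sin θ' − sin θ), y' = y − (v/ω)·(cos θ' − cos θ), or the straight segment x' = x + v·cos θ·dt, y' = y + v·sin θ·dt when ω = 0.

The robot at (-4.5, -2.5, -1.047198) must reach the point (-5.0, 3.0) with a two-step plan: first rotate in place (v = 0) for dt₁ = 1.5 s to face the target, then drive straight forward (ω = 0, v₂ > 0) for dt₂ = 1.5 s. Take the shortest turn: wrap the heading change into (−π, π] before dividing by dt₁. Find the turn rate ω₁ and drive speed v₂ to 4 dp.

heading to target = atan2(3−-2.5, -5−-4.5) = 1.6615
Δθ = wrap(1.6615 − -1.0472) = 2.7087; ω₁ = Δθ/dt₁ = 1.8058
distance = √((-5−-4.5)² + (3−-2.5)²) = 5.5227; v₂ = distance/dt₂ = 3.6818

ω₁ = 1.8058, v₂ = 3.6818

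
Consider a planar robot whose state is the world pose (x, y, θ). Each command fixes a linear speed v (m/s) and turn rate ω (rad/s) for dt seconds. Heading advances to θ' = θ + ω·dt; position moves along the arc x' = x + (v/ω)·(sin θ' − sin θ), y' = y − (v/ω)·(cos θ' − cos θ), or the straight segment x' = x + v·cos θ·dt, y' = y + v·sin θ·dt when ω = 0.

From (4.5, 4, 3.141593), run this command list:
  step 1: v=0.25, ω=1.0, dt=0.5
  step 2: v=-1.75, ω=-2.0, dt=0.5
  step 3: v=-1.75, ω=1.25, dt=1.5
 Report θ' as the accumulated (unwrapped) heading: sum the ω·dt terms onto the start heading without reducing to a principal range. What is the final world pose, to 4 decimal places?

(7.2636, 4.9256, 4.5166)

step 1: θ'=3.6416 (R=0.2500) → pose (4.3801, 3.9694, 3.6416)
step 2: θ'=2.6416 (R=0.8750) → pose (5.2191, 3.9694, 2.6416)
step 3: θ'=4.5166 (R=-1.4000) → pose (7.2636, 4.9256, 4.5166)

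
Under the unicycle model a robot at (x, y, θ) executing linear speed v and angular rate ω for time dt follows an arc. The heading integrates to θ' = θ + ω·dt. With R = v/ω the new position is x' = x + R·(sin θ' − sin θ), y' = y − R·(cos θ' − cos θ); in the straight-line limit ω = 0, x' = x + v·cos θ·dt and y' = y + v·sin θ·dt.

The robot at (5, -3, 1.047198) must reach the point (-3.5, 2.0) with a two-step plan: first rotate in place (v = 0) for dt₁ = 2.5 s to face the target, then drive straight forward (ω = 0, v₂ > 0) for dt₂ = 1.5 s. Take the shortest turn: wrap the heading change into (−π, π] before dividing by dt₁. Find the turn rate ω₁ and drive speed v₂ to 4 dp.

ω₁ = 0.6251, v₂ = 6.5744

heading to target = atan2(2−-3, -3.5−5) = 2.6099
Δθ = wrap(2.6099 − 1.0472) = 1.5627; ω₁ = Δθ/dt₁ = 0.6251
distance = √((-3.5−5)² + (2−-3)²) = 9.8615; v₂ = distance/dt₂ = 6.5744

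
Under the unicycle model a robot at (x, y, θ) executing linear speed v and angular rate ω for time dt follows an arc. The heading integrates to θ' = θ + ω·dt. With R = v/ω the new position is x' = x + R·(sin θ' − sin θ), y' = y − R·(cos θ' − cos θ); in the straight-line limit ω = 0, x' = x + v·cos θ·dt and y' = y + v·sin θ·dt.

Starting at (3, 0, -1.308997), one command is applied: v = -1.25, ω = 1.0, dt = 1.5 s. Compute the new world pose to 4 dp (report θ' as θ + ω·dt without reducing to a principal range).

(1.5553, 0.9037, 0.1910)

θ' = -1.3090 + 1.0·1.5 = 0.1910
R = v/ω = -1.25/1.0 = -1.2500
x' = 3 + -1.2500·(sin 0.1910 − sin -1.3090) = 1.5553
y' = 0 − -1.2500·(cos 0.1910 − cos -1.3090) = 0.9037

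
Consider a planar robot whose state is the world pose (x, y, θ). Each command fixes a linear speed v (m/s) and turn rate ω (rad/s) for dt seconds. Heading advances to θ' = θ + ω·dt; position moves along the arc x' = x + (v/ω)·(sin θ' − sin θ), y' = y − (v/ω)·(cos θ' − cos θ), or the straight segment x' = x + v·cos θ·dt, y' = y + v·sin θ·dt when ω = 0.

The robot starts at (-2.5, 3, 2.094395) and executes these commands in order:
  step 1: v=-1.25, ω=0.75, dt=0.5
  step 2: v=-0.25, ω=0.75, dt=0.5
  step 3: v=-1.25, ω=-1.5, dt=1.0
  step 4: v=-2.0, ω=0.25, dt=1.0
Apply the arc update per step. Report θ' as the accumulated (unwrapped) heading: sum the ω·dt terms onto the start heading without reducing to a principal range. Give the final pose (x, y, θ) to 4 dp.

(-1.6184, -0.4971, 1.5944)

step 1: θ'=2.4694 (R=-1.6667) → pose (-2.0945, 2.5292, 2.4694)
step 2: θ'=2.8444 (R=-0.3333) → pose (-1.9845, 2.4713, 2.8444)
step 3: θ'=1.3444 (R=0.8333) → pose (-1.4165, 1.4875, 1.3444)
step 4: θ'=1.5944 (R=-8.0000) → pose (-1.6184, -0.4971, 1.5944)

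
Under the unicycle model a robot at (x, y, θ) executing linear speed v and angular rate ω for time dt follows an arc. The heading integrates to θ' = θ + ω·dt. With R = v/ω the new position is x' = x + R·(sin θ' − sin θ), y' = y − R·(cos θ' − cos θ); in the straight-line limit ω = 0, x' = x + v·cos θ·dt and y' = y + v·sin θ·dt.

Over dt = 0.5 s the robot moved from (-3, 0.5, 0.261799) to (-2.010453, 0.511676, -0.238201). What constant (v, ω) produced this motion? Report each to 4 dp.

v = 2.0000, ω = -1.0000

Δθ = -0.238201 − 0.261799 = -0.500000
ω = Δθ/dt = -0.500000/0.5 = -1.0000
R = Δx/(sin θ' − sin θ) = -2.0000
v = R·ω = -2.0000·-1.0000 = 2.0000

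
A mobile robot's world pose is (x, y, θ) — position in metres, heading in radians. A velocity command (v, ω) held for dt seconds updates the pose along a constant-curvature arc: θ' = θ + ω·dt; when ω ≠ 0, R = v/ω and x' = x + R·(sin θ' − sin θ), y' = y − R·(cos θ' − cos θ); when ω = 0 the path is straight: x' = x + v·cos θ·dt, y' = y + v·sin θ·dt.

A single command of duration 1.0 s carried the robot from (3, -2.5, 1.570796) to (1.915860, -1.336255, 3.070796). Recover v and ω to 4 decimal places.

Δθ = 3.070796 − 1.570796 = 1.500000
ω = Δθ/dt = 1.500000/1.0 = 1.5000
R = −Δy/(cos θ' − cos θ) = 1.1667
v = R·ω = 1.1667·1.5000 = 1.7500

v = 1.7500, ω = 1.5000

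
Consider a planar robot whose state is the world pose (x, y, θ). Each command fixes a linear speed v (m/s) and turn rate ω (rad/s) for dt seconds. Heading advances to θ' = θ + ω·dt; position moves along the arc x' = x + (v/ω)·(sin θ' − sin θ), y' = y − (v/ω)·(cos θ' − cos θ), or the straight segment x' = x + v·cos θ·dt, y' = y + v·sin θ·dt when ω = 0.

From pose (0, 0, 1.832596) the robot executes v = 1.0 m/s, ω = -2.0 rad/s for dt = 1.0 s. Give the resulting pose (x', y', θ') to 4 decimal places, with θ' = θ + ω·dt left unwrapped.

(0.5663, 0.6224, -0.1674)

θ' = 1.8326 + -2.0·1.0 = -0.1674
R = v/ω = 1.0/-2.0 = -0.5000
x' = 0 + -0.5000·(sin -0.1674 − sin 1.8326) = 0.5663
y' = 0 − -0.5000·(cos -0.1674 − cos 1.8326) = 0.6224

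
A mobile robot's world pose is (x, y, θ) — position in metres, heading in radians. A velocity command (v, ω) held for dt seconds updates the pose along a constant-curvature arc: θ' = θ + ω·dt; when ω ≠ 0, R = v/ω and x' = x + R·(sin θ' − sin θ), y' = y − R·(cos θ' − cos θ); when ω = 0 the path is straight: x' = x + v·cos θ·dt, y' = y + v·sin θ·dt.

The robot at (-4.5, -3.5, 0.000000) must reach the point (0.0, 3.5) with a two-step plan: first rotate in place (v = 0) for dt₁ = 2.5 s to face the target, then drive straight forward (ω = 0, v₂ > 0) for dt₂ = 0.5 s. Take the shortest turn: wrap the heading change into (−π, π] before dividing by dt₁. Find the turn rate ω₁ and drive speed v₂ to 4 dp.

heading to target = atan2(3.5−-3.5, 0−-4.5) = 0.9995
Δθ = wrap(0.9995 − 0.0000) = 0.9995; ω₁ = Δθ/dt₁ = 0.3998
distance = √((0−-4.5)² + (3.5−-3.5)²) = 8.3217; v₂ = distance/dt₂ = 16.6433

ω₁ = 0.3998, v₂ = 16.6433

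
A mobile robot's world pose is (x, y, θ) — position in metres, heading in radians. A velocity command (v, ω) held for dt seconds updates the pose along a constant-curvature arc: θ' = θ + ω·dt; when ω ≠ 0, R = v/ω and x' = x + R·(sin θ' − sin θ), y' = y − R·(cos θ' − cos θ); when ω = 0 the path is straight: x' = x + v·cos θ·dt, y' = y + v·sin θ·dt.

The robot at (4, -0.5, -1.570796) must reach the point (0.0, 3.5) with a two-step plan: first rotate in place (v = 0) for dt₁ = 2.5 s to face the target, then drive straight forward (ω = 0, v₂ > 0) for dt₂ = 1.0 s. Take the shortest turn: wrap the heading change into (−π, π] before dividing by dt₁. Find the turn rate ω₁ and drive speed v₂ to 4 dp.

heading to target = atan2(3.5−-0.5, 0−4) = 2.3562
Δθ = wrap(2.3562 − -1.5708) = -2.3562; ω₁ = Δθ/dt₁ = -0.9425
distance = √((0−4)² + (3.5−-0.5)²) = 5.6569; v₂ = distance/dt₂ = 5.6569

ω₁ = -0.9425, v₂ = 5.6569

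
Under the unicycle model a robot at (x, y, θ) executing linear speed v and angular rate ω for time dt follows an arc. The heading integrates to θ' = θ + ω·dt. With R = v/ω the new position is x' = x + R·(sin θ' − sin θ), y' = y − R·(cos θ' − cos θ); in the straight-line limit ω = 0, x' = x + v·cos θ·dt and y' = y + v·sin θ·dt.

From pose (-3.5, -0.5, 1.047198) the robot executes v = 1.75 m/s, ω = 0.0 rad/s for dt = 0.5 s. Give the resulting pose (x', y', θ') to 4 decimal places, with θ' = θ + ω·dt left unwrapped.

θ' = 1.0472 + 0.0·0.5 = 1.0472
ω = 0 → straight: x' = -3.5 + 1.75·cos(1.0472)·0.5 = -3.0625
y' = -0.5 + 1.75·sin(1.0472)·0.5 = 0.2578

(-3.0625, 0.2578, 1.0472)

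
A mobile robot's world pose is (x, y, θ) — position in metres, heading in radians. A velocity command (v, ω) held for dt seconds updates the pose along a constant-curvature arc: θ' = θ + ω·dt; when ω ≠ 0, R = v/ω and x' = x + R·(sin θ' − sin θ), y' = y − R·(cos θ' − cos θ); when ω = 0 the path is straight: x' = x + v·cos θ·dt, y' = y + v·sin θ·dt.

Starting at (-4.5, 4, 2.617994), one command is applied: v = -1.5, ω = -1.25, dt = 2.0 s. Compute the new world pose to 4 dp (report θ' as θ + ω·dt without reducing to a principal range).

θ' = 2.6180 + -1.25·2.0 = 0.1180
R = v/ω = -1.5/-1.25 = 1.2000
x' = -4.5 + 1.2000·(sin 0.1180 − sin 2.6180) = -4.9587
y' = 4 − 1.2000·(cos 0.1180 − cos 2.6180) = 1.7691

(-4.9587, 1.7691, 0.1180)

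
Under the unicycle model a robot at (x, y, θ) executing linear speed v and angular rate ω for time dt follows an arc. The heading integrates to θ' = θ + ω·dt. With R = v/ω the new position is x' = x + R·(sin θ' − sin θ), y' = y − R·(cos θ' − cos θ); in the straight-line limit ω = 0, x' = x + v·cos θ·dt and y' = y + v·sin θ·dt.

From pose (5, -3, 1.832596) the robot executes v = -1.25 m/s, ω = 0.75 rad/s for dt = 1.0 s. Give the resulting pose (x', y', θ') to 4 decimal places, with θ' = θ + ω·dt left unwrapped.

(5.7260, -3.9816, 2.5826)

θ' = 1.8326 + 0.75·1.0 = 2.5826
R = v/ω = -1.25/0.75 = -1.6667
x' = 5 + -1.6667·(sin 2.5826 − sin 1.8326) = 5.7260
y' = -3 − -1.6667·(cos 2.5826 − cos 1.8326) = -3.9816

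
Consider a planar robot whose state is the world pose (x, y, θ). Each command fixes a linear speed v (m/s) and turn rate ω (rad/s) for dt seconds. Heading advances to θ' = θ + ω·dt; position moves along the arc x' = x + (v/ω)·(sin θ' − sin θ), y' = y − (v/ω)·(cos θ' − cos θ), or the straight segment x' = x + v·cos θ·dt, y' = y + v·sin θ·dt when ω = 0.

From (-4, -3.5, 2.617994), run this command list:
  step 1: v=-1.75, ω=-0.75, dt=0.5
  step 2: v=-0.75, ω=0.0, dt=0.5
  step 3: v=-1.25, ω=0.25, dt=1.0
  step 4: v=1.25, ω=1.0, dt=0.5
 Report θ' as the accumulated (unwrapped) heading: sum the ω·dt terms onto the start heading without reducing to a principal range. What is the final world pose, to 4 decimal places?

(-2.7855, -4.9922, 2.9930)

step 1: θ'=2.2430 (R=2.3333) → pose (-3.3409, -4.0677, 2.2430)
step 2: θ'=2.2430 (straight) → pose (-3.1074, -4.3612, 2.2430)
step 3: θ'=2.4930 (R=-5.0000) → pose (-2.2155, -5.2323, 2.4930)
step 4: θ'=2.9930 (R=1.2500) → pose (-2.7855, -4.9922, 2.9930)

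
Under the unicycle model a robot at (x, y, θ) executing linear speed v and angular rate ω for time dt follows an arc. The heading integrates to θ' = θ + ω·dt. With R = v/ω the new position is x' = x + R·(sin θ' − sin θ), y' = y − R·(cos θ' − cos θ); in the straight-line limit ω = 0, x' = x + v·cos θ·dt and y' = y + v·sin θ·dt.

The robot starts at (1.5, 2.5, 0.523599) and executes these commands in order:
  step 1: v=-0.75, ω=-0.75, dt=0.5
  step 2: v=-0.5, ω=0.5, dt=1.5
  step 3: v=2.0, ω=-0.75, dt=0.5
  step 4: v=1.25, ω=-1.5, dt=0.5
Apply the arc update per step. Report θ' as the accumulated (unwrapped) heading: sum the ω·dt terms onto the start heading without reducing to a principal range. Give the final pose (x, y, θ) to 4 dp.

(1.8706, 2.7500, -0.2264)

step 1: θ'=0.1486 (R=1.0000) → pose (1.1481, 2.3770, 0.1486)
step 2: θ'=0.8986 (R=-1.0000) → pose (0.5136, 2.0108, 0.8986)
step 3: θ'=0.5236 (R=-2.6667) → pose (1.2669, 2.6596, 0.5236)
step 4: θ'=-0.2264 (R=-0.8333) → pose (1.8706, 2.7500, -0.2264)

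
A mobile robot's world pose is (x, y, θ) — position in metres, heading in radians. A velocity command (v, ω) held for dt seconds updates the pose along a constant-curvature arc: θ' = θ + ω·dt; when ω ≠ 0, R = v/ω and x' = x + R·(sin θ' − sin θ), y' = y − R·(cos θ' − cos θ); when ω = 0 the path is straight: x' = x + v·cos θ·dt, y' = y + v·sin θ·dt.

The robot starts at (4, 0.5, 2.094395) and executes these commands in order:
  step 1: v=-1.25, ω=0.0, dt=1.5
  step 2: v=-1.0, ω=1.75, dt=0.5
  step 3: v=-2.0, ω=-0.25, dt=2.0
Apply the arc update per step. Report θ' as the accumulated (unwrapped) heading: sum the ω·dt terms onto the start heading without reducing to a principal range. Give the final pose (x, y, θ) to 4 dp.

step 1: θ'=2.0944 (straight) → pose (4.9375, -1.1238, 2.0944)
step 2: θ'=2.9694 (R=-0.5714) → pose (5.3345, -1.4011, 2.9694)
step 3: θ'=2.4694 (R=8.0000) → pose (8.9453, -3.0231, 2.4694)

(8.9453, -3.0231, 2.4694)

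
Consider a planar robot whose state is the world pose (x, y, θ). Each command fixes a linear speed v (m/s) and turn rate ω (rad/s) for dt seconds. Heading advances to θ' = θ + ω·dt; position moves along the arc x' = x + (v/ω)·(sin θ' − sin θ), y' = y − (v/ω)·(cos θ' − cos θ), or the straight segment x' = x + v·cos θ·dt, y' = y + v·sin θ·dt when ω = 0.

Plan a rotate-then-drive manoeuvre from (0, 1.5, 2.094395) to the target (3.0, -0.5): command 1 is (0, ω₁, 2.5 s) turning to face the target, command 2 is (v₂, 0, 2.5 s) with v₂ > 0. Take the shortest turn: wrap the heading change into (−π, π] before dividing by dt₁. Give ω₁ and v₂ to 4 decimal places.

ω₁ = -1.0730, v₂ = 1.4422

heading to target = atan2(-0.5−1.5, 3−0) = -0.5880
Δθ = wrap(-0.5880 − 2.0944) = -2.6824; ω₁ = Δθ/dt₁ = -1.0730
distance = √((3−0)² + (-0.5−1.5)²) = 3.6056; v₂ = distance/dt₂ = 1.4422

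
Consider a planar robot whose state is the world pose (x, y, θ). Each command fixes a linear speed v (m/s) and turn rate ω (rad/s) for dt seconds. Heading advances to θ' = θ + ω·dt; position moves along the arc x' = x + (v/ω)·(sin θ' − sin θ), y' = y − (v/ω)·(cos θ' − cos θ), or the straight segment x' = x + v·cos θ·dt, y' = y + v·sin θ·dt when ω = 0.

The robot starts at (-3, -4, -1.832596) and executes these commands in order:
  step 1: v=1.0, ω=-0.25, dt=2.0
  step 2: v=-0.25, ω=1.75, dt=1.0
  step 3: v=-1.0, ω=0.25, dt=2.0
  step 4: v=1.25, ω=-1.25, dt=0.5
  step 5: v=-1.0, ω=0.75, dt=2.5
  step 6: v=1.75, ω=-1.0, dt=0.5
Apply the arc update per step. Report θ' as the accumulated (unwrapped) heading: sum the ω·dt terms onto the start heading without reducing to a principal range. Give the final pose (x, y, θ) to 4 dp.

step 1: θ'=-2.3326 (R=-4.0000) → pose (-3.9693, -5.7256, -2.3326)
step 2: θ'=-0.5826 (R=-0.1429) → pose (-3.9941, -5.5077, -0.5826)
step 3: θ'=-0.0826 (R=-4.0000) → pose (-5.8649, -4.8615, -0.0826)
step 4: θ'=-0.7076 (R=-1.0000) → pose (-5.2974, -5.0982, -0.7076)
step 5: θ'=1.1674 (R=-1.3333) → pose (-7.3903, -5.5880, 1.1674)
step 6: θ'=0.6674 (R=-1.7500) → pose (-6.8640, -4.9005, 0.6674)

(-6.8640, -4.9005, 0.6674)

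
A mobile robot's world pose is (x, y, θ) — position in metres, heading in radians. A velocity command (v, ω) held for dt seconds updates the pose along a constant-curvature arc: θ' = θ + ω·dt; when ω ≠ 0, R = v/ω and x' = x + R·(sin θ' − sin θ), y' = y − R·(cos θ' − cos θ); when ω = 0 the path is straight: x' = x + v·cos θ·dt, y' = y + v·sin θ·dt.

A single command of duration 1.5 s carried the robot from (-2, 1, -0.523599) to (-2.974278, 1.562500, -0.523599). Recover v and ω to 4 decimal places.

Δθ = -0.523599 − -0.523599 = 0.000000
ω = Δθ/dt = 0.000000/1.5 = 0.0000
ω = 0 → v = (Δx·cos θ + Δy·sin θ)/dt = -0.7500

v = -0.7500, ω = 0.0000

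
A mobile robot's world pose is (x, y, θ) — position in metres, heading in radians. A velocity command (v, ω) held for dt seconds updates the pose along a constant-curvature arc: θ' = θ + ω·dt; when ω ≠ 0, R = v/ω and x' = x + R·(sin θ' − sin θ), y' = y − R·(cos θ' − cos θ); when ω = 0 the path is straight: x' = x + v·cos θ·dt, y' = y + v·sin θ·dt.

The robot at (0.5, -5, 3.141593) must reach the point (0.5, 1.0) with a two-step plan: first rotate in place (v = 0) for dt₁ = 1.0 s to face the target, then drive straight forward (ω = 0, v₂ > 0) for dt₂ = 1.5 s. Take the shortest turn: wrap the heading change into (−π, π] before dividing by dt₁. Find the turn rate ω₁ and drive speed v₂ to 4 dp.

heading to target = atan2(1−-5, 0.5−0.5) = 1.5708
Δθ = wrap(1.5708 − 3.1416) = -1.5708; ω₁ = Δθ/dt₁ = -1.5708
distance = √((0.5−0.5)² + (1−-5)²) = 6.0000; v₂ = distance/dt₂ = 4.0000

ω₁ = -1.5708, v₂ = 4.0000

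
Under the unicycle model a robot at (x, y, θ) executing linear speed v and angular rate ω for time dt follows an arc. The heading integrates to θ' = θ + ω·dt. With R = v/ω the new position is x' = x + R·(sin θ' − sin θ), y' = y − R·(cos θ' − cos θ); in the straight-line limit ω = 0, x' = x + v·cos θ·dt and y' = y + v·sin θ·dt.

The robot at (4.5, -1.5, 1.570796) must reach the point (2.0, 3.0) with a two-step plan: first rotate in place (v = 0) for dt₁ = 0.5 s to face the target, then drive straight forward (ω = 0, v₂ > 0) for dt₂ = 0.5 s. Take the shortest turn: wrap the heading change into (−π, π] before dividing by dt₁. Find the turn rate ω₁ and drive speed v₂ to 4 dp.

ω₁ = 1.0142, v₂ = 10.2956

heading to target = atan2(3−-1.5, 2−4.5) = 2.0779
Δθ = wrap(2.0779 − 1.5708) = 0.5071; ω₁ = Δθ/dt₁ = 1.0142
distance = √((2−4.5)² + (3−-1.5)²) = 5.1478; v₂ = distance/dt₂ = 10.2956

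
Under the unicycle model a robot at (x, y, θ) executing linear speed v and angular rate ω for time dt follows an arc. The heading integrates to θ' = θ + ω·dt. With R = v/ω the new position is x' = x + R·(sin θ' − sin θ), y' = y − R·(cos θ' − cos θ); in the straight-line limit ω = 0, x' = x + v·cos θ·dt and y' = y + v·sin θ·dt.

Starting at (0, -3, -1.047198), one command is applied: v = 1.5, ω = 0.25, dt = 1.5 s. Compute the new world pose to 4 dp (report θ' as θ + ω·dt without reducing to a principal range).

θ' = -1.0472 + 0.25·1.5 = -0.6722
R = v/ω = 1.5/0.25 = 6.0000
x' = 0 + 6.0000·(sin -0.6722 − sin -1.0472) = 1.4599
y' = -3 − 6.0000·(cos -0.6722 − cos -1.0472) = -4.6947

(1.4599, -4.6947, -0.6722)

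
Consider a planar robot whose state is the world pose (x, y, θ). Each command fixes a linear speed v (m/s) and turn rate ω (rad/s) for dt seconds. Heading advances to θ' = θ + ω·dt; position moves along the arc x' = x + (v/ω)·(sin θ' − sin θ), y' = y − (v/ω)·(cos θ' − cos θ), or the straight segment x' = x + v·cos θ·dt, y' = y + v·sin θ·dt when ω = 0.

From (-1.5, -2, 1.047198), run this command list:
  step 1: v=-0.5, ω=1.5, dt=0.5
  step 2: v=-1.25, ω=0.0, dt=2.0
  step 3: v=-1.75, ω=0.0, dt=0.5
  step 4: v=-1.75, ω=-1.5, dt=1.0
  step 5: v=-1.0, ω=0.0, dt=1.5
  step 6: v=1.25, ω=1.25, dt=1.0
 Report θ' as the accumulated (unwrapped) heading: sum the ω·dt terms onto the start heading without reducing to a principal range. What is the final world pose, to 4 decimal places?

step 1: θ'=1.7972 (R=-0.3333) → pose (-1.5362, -2.2415, 1.7972)
step 2: θ'=1.7972 (straight) → pose (-0.9750, -4.6777, 1.7972)
step 3: θ'=1.7972 (straight) → pose (-0.7786, -5.5304, 1.7972)
step 4: θ'=0.2972 (R=1.1667) → pose (-1.5738, -6.9078, 0.2972)
step 5: θ'=0.2972 (straight) → pose (-3.0080, -7.3470, 0.2972)
step 6: θ'=1.5472 (R=1.0000) → pose (-2.3012, -6.4145, 1.5472)

(-2.3012, -6.4145, 1.5472)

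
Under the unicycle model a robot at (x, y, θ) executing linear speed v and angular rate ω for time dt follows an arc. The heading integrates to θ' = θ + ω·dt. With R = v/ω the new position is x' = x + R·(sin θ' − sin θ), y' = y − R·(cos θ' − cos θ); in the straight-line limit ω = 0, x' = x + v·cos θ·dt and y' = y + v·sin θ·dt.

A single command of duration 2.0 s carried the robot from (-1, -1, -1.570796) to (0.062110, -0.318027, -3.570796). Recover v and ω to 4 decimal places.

v = -0.7500, ω = -1.0000

Δθ = -3.570796 − -1.570796 = -2.000000
ω = Δθ/dt = -2.000000/2.0 = -1.0000
R = Δx/(sin θ' − sin θ) = 0.7500
v = R·ω = 0.7500·-1.0000 = -0.7500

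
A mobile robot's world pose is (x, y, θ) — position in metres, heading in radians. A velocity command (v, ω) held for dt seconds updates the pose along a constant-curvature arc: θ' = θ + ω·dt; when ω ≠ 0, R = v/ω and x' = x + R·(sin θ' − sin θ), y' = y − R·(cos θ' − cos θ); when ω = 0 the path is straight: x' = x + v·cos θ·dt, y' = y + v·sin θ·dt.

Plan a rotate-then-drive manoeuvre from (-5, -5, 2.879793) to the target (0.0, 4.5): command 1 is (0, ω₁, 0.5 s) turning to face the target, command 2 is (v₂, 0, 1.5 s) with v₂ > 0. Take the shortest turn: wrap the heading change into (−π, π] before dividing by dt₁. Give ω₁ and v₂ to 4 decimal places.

heading to target = atan2(4.5−-5, 0−-5) = 1.0863
Δθ = wrap(1.0863 − 2.8798) = -1.7935; ω₁ = Δθ/dt₁ = -3.5869
distance = √((0−-5)² + (4.5−-5)²) = 10.7355; v₂ = distance/dt₂ = 7.1570

ω₁ = -3.5869, v₂ = 7.1570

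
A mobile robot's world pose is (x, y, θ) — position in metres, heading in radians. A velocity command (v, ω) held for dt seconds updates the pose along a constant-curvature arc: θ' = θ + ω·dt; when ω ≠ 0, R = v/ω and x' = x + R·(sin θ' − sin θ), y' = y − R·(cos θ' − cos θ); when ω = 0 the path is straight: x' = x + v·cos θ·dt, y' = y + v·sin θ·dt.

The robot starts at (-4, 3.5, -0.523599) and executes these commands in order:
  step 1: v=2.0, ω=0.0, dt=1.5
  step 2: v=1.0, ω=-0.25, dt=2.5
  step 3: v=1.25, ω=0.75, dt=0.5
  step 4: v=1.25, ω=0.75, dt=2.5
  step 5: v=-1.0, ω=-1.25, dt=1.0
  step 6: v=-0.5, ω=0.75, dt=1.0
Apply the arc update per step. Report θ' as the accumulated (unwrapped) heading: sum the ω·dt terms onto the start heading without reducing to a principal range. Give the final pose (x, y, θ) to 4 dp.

(1.9457, -0.4349, 0.6014)

step 1: θ'=-0.5236 (straight) → pose (-1.4019, 2.0000, -0.5236)
step 2: θ'=-1.1486 (R=-4.0000) → pose (0.2468, 0.1750, -1.1486)
step 3: θ'=-0.7736 (R=1.6667) → pose (0.6026, -0.3344, -0.7736)
step 4: θ'=1.1014 (R=1.6667) → pose (3.2536, 0.1040, 1.1014)
step 5: θ'=-0.1486 (R=0.8000) → pose (2.4216, -0.3253, -0.1486)
step 6: θ'=0.6014 (R=-0.6667) → pose (1.9457, -0.4349, 0.6014)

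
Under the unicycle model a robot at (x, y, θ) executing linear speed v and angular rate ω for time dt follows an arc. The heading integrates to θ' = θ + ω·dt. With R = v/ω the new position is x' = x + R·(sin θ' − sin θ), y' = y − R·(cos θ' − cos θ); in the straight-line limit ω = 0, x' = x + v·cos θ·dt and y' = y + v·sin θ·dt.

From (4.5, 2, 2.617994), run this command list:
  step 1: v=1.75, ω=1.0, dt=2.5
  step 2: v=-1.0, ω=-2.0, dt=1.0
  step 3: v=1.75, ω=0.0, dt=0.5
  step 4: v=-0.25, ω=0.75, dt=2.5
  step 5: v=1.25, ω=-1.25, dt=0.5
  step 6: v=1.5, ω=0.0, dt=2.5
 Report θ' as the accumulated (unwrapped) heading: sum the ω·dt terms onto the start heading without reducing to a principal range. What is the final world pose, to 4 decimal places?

step 1: θ'=5.1180 (R=1.7500) → pose (2.0170, -0.2061, 5.1180)
step 2: θ'=3.1180 (R=0.5000) → pose (2.4882, 0.4911, 3.1180)
step 3: θ'=3.1180 (straight) → pose (1.6135, 0.5117, 3.1180)
step 4: θ'=4.9930 (R=-0.3333) → pose (1.9416, 0.9373, 4.9930)
step 5: θ'=4.3680 (R=-1.0000) → pose (1.9220, 0.3227, 4.3680)
step 6: θ'=4.3680 (straight) → pose (0.6559, -3.2071, 4.3680)

(0.6559, -3.2071, 4.3680)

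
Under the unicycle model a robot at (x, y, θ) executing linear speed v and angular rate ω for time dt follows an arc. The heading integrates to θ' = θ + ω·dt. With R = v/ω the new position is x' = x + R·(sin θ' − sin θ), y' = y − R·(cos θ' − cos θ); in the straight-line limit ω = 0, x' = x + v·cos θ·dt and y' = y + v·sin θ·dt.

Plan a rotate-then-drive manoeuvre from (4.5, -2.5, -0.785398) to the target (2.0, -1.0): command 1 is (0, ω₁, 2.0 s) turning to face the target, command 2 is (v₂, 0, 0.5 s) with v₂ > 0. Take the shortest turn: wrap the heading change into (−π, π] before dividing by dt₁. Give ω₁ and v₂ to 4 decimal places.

heading to target = atan2(-1−-2.5, 2−4.5) = 2.6012
Δθ = wrap(2.6012 − -0.7854) = -2.8966; ω₁ = Δθ/dt₁ = -1.4483
distance = √((2−4.5)² + (-1−-2.5)²) = 2.9155; v₂ = distance/dt₂ = 5.8310

ω₁ = -1.4483, v₂ = 5.8310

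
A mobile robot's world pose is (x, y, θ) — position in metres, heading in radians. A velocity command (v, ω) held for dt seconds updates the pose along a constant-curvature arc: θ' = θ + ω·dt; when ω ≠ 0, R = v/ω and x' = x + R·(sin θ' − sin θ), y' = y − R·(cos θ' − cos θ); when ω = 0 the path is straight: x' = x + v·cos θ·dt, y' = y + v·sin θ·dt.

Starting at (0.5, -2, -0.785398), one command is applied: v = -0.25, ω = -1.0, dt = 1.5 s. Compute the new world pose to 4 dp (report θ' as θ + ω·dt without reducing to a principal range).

θ' = -0.7854 + -1.0·1.5 = -2.2854
R = v/ω = -0.25/-1.0 = 0.2500
x' = 0.5 + 0.2500·(sin -2.2854 − sin -0.7854) = 0.4879
y' = -2 − 0.2500·(cos -2.2854 − cos -0.7854) = -1.6594

(0.4879, -1.6594, -2.2854)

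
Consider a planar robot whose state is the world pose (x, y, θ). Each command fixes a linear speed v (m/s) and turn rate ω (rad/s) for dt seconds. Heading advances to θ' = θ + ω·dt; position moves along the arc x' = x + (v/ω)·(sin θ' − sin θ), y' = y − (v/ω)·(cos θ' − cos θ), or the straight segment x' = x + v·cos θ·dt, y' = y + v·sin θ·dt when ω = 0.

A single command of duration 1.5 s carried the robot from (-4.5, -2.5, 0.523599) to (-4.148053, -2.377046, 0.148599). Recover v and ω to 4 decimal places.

v = 0.2500, ω = -0.2500

Δθ = 0.148599 − 0.523599 = -0.375000
ω = Δθ/dt = -0.375000/1.5 = -0.2500
R = Δx/(sin θ' − sin θ) = -1.0000
v = R·ω = -1.0000·-0.2500 = 0.2500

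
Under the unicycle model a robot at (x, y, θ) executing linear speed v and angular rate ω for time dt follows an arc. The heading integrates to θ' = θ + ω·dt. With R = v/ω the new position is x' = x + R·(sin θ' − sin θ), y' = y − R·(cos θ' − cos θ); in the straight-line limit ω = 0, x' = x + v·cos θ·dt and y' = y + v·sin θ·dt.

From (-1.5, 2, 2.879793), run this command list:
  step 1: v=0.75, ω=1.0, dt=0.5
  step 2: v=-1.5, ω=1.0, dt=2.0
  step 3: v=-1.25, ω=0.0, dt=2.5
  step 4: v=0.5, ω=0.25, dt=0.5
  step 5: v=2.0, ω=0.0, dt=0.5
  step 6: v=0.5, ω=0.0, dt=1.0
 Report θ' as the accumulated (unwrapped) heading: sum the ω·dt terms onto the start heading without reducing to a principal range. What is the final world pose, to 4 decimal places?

(-1.7464, 5.6055, 5.5048)

step 1: θ'=3.3798 (R=0.7500) → pose (-1.8711, 2.0044, 3.3798)
step 2: θ'=5.3798 (R=-1.5000) → pose (-1.0469, 4.3904, 5.3798)
step 3: θ'=5.3798 (straight) → pose (-2.9811, 6.8449, 5.3798)
step 4: θ'=5.5048 (R=2.0000) → pose (-2.8145, 6.6587, 5.5048)
step 5: θ'=5.5048 (straight) → pose (-2.1024, 5.9566, 5.5048)
step 6: θ'=5.5048 (straight) → pose (-1.7464, 5.6055, 5.5048)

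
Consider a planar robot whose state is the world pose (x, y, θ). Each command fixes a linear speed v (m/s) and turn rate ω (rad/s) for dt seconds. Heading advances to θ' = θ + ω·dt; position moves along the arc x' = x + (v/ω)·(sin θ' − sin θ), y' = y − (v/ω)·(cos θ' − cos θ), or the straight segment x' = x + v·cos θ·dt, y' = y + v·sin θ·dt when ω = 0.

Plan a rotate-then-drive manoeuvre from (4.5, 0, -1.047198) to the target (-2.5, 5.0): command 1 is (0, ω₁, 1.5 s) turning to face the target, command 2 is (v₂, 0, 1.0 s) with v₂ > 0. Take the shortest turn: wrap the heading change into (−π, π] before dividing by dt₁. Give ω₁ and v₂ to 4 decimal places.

ω₁ = -1.8098, v₂ = 8.6023

heading to target = atan2(5−0, -2.5−4.5) = 2.5213
Δθ = wrap(2.5213 − -1.0472) = -2.7146; ω₁ = Δθ/dt₁ = -1.8098
distance = √((-2.5−4.5)² + (5−0)²) = 8.6023; v₂ = distance/dt₂ = 8.6023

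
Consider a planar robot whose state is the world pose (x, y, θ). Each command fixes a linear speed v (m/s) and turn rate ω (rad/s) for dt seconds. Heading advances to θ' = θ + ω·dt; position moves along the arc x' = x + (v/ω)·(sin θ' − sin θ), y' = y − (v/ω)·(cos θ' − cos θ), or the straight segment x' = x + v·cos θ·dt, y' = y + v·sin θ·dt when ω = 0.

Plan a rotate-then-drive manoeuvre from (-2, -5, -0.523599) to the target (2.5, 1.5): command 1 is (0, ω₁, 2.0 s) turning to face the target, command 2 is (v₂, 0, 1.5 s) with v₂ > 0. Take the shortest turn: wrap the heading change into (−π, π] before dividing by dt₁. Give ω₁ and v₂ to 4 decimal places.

heading to target = atan2(1.5−-5, 2.5−-2) = 0.9653
Δθ = wrap(0.9653 − -0.5236) = 1.4889; ω₁ = Δθ/dt₁ = 0.7444
distance = √((2.5−-2)² + (1.5−-5)²) = 7.9057; v₂ = distance/dt₂ = 5.2705

ω₁ = 0.7444, v₂ = 5.2705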